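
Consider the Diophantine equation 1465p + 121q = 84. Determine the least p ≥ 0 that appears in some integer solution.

53

gcd(1465, 121):
  1465 = 12·121 + 13
  121 = 9·13 + 4
  13 = 3·4 + 1
  4 = 4·1
so gcd(1465, 121) = 1.
1 divides 84, so solutions exist.
Back-substitute for Bézout coefficients:
  1 = 13 - 3·4
  ... = 1465·(28) + 121·(-339)
Scale by 84/1 = 84: (p₀, q₀) = (2352, -28476).
General solution: p = 2352 + 121t, q = -28476 - 1465t for integer t.
p ≥ 0: smallest is 2352 mod 121 = 53 (at t = -19), with q = -641.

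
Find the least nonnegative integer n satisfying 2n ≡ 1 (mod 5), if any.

3

gcd(5, 2):
  5 = 2*2 + 1
  2 = 2*1
so gcd(5, 2) = 1.
1 divides 1, so solutions exist.
Back-substitute for Bézout coefficients:
  1 = 5 - 2*2
  ... = 2*(-2) + 5*(1)
So 2*(-2) ≡ 1 (mod 5); multiply by 1: n ≡ -2 (mod 5).
Smallest nonnegative: n = -2 mod 5 = 3.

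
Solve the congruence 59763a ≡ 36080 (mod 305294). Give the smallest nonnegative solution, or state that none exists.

302

gcd(305294, 59763) = 11.
11 divides 36080, so solutions exist.
By Bézout, 59763*(-2733) + 305294*(535) = 11.
So 59763*(-2733) ≡ 11 (mod 305294); multiply by 3280: a ≡ -8964240 (mod 27754).
Smallest nonnegative: a = -8964240 mod 27754 = 302.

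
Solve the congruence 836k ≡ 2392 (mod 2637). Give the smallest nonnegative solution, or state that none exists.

2009

gcd(2637, 836):
  2637 = 3×836 + 129
  836 = 6×129 + 62
  129 = 2×62 + 5
  62 = 12×5 + 2
  5 = 2×2 + 1
  2 = 2×1
so gcd(2637, 836) = 1.
1 divides 2392, so solutions exist.
Back-substitute for Bézout coefficients:
  1 = 5 - 2×2
  ... = 836×(-1063) + 2637×(337)
So 836×(-1063) ≡ 1 (mod 2637); multiply by 2392: k ≡ -2542696 (mod 2637).
Smallest nonnegative: k = -2542696 mod 2637 = 2009.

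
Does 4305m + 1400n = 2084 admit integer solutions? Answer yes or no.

no

gcd(4305, 1400):
  4305 = 3*1400 + 105
  1400 = 13*105 + 35
  105 = 3*35
so gcd(4305, 1400) = 35.
35 does not divide 2084 (remainder 19), so no integer solutions.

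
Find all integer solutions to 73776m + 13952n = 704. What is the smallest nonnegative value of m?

292

gcd(73776, 13952) = 16  (73776 = 5×13952 + 4016, 13952 = 3×4016 + 1904, 4016 = 2×1904 + 208, 1904 = 9×208 + 32, 208 = 6×32 + 16, 32 = 2×16).
16 divides 704, so solutions exist.
Back-substituting, 73776×(403) + 13952×(-2131) = 16.
Scale by 704/16 = 44: (m₀, n₀) = (17732, -93764).
General solution: m = 17732 + 872t, n = -93764 - 4611t for integer t.
m ≥ 0: smallest is 17732 mod 872 = 292 (at t = -20), with n = -1544.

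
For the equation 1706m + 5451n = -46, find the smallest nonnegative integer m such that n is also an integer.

gcd(5451, 1706) = 1.
1 divides -46, so solutions exist.
By Bézout, 1706×(1064) + 5451×(-333) = 1.
Scale by -46/1 = -46: (m₀, n₀) = (-48944, 15318).
General solution: m = -48944 + 5451t, n = 15318 - 1706t for integer t.
m ≥ 0: smallest is -48944 mod 5451 = 115 (at t = 9), with n = -36.

115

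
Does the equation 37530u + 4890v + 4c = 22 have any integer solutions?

yes

gcd(37530, 4890) = 30  (37530 = 7·4890 + 3300, 4890 = 1·3300 + 1590, 3300 = 2·1590 + 120, 1590 = 13·120 + 30, 120 = 4·30).
gcd(30, 4) = 2.
2 divides 22, so integer solutions exist.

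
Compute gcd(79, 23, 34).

1

gcd(79, 23) = 1  (79 = 3*23 + 10, 23 = 2*10 + 3, 10 = 3*3 + 1, 3 = 3*1).
gcd(1, 34) = 1.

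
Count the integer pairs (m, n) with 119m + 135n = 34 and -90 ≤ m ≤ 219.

2

gcd(135, 119):
  135 = 1×119 + 16
  119 = 7×16 + 7
  16 = 2×7 + 2
  7 = 3×2 + 1
  2 = 2×1
so gcd(135, 119) = 1.
Back-substitute for Bézout coefficients:
  1 = 7 - 3×2
  ... = 119×(59) + 135×(-52)
Scale by 34: particular solution (2006, -1768); reduce m mod 135: (116, -102).
General solution: m = 116 + 135t, n = -102 - 119t for integer t.
-90 ≤ 116 + 135t ≤ 219 gives t ∈ [-1, 0], which is 2 values.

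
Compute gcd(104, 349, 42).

gcd(349, 104) = 1.
gcd(1, 42) = 1.

1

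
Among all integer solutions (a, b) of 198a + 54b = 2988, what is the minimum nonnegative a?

gcd(198, 54) = 18  (198 = 3·54 + 36, 54 = 1·36 + 18, 36 = 2·18).
18 divides 2988, so solutions exist.
Back-substituting, 198·(-1) + 54·(4) = 18.
Scale by 2988/18 = 166: (a₀, b₀) = (-166, 664).
General solution: a = -166 + 3t, b = 664 - 11t for integer t.
a ≥ 0: smallest is -166 mod 3 = 2 (at t = 56), with b = 48.

2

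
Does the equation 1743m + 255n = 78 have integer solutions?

yes

gcd(1743, 255) = 3  (1743 = 6*255 + 213, 255 = 1*213 + 42, 213 = 5*42 + 3, 42 = 14*3).
3 divides 78, so integer solutions exist.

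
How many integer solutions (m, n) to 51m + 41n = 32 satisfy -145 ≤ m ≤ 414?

14

gcd(51, 41) = 1  (51 = 1*41 + 10, 41 = 4*10 + 1, 10 = 10*1).
Back-substituting, 51*(-4) + 41*(5) = 1.
Scale by 32: particular solution (-128, 160); reduce m mod 41: (36, -44).
General solution: m = 36 + 41t, n = -44 - 51t for integer t.
-145 ≤ 36 + 41t ≤ 414 gives t ∈ [-4, 9], which is 14 values.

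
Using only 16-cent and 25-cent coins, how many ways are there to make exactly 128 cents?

1

Need nonnegative integers with 16j + 25k = 128.
gcd(16, 25) = 1, and 16·(11) + 25·(-7) = 1.
So (j₀, k₀) = (1408, -896); general j = 1408 + 25t, k = -896 - 16t.
j ≥ 0 ⇒ t ≥ -56; k ≥ 0 ⇒ t ≤ -56. That's 1 value of t.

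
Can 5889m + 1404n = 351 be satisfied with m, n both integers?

yes

gcd(5889, 1404):
  5889 = 4·1404 + 273
  1404 = 5·273 + 39
  273 = 7·39
so gcd(5889, 1404) = 39.
39 divides 351, so integer solutions exist.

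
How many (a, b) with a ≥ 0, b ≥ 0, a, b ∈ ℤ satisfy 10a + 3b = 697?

gcd(10, 3):
  10 = 3·3 + 1
  3 = 3·1
so gcd(10, 3) = 1.
Back-substitute for Bézout coefficients:
  1 = 10 - 3·3
  ... = 10·(1) + 3·(-3)
Scale by 697: one solution is (697, -2091). Reduce a mod 3: (1, 229).
General: a = 1 + 3t, b = 229 - 10t.
a ≥ 0 ⇒ t ≥ 0; b ≥ 0 ⇒ t ≤ 22. So t ∈ [0, 22]: 23 solutions.

23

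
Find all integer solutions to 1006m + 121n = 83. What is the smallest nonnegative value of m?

120

gcd(1006, 121):
  1006 = 8*121 + 38
  121 = 3*38 + 7
  38 = 5*7 + 3
  7 = 2*3 + 1
  3 = 3*1
so gcd(1006, 121) = 1.
1 divides 83, so solutions exist.
Back-substitute for Bézout coefficients:
  1 = 7 - 2*3
  ... = 1006*(-35) + 121*(291)
Scale by 83/1 = 83: (m₀, n₀) = (-2905, 24153).
General solution: m = -2905 + 121t, n = 24153 - 1006t for integer t.
m ≥ 0: smallest is -2905 mod 121 = 120 (at t = 25), with n = -997.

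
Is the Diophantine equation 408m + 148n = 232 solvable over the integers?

gcd(408, 148) = 4.
4 divides 232, so integer solutions exist.

yes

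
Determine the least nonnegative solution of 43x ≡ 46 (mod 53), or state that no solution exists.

gcd(53, 43) = 1  (53 = 1*43 + 10, 43 = 4*10 + 3, 10 = 3*3 + 1, 3 = 3*1).
1 divides 46, so solutions exist.
Back-substituting, 43*(-16) + 53*(13) = 1.
So 43*(-16) ≡ 1 (mod 53); multiply by 46: x ≡ -736 (mod 53).
Smallest nonnegative: x = -736 mod 53 = 6.

6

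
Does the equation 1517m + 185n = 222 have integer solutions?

yes

gcd(1517, 185) = 37  (1517 = 8·185 + 37, 185 = 5·37).
37 divides 222, so integer solutions exist.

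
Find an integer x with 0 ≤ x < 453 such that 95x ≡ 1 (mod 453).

gcd(453, 95):
  453 = 4·95 + 73
  95 = 1·73 + 22
  73 = 3·22 + 7
  22 = 3·7 + 1
  7 = 7·1
so gcd(453, 95) = 1.
Back-substitute for Bézout coefficients:
  1 = 22 - 3·7
  ... = 95·(62) + 453·(-13)
So 95·62 ≡ 1 (mod 453), and 62 mod 453 = 62.

62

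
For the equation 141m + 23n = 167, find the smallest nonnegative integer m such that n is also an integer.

2

gcd(141, 23) = 1.
1 divides 167, so solutions exist.
By Bézout, 141*(8) + 23*(-49) = 1.
Scale by 167/1 = 167: (m₀, n₀) = (1336, -8183).
General solution: m = 1336 + 23t, n = -8183 - 141t for integer t.
m ≥ 0: smallest is 1336 mod 23 = 2 (at t = -58), with n = -5.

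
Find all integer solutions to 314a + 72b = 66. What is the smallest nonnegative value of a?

33

gcd(314, 72) = 2  (314 = 4*72 + 26, 72 = 2*26 + 20, 26 = 1*20 + 6, 20 = 3*6 + 2, 6 = 3*2).
2 divides 66, so solutions exist.
Back-substituting, 314*(-11) + 72*(48) = 2.
Scale by 66/2 = 33: (a₀, b₀) = (-363, 1584).
General solution: a = -363 + 36t, b = 1584 - 157t for integer t.
a ≥ 0: smallest is -363 mod 36 = 33 (at t = 11), with b = -143.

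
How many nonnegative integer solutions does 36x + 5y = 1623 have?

9

gcd(36, 5) = 1  (36 = 7*5 + 1, 5 = 5*1).
Back-substituting, 36*(1) + 5*(-7) = 1.
Scale by 1623: one solution is (1623, -11361). Reduce x mod 5: (3, 303).
General: x = 3 + 5t, y = 303 - 36t.
x ≥ 0 ⇒ t ≥ 0; y ≥ 0 ⇒ t ≤ 8. So t ∈ [0, 8]: 9 solutions.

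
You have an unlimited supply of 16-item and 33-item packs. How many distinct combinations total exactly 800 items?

2

Need nonnegative integers with 16j + 33k = 800.
gcd(16, 33) = 1, and 16·(-2) + 33·(1) = 1.
So (j₀, k₀) = (-1600, 800); general j = -1600 + 33t, k = 800 - 16t.
j ≥ 0 ⇒ t ≥ 49; k ≥ 0 ⇒ t ≤ 50. That's 2 values of t.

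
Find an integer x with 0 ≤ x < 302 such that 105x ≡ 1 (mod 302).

gcd(302, 105) = 1  (302 = 2×105 + 92, 105 = 1×92 + 13, 92 = 7×13 + 1, 13 = 13×1).
Back-substituting, 105×(-23) + 302×(8) = 1.
So 105×-23 ≡ 1 (mod 302), and -23 mod 302 = 279.

279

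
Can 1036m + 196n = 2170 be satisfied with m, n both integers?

gcd(1036, 196) = 28  (1036 = 5·196 + 56, 196 = 3·56 + 28, 56 = 2·28).
28 does not divide 2170 (remainder 14), so no integer solutions.

no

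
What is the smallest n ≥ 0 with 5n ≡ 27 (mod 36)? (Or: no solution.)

27

gcd(36, 5):
  36 = 7*5 + 1
  5 = 5*1
so gcd(36, 5) = 1.
1 divides 27, so solutions exist.
Back-substitute for Bézout coefficients:
  1 = 36 - 7*5
  ... = 5*(-7) + 36*(1)
So 5*(-7) ≡ 1 (mod 36); multiply by 27: n ≡ -189 (mod 36).
Smallest nonnegative: n = -189 mod 36 = 27.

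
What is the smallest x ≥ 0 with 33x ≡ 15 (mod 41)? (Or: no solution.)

34

gcd(41, 33) = 1.
1 divides 15, so solutions exist.
By Bézout, 33·(5) + 41·(-4) = 1.
So 33·(5) ≡ 1 (mod 41); multiply by 15: x ≡ 75 (mod 41).
Smallest nonnegative: x = 75 mod 41 = 34.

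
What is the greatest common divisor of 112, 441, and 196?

7

gcd(441, 112) = 7.
gcd(7, 196) = 7.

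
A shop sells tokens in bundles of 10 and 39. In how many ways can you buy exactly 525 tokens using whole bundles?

1

Need nonnegative integers with 10j + 39k = 525.
gcd(10, 39) = 1, and 10·(4) + 39·(-1) = 1.
So (j₀, k₀) = (2100, -525); general j = 2100 + 39t, k = -525 - 10t.
j ≥ 0 ⇒ t ≥ -53; k ≥ 0 ⇒ t ≤ -53. That's 1 value of t.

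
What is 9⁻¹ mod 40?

9

gcd(40, 9) = 1  (40 = 4*9 + 4, 9 = 2*4 + 1, 4 = 4*1).
Back-substituting, 9*(9) + 40*(-2) = 1.
So 9*9 ≡ 1 (mod 40), and 9 mod 40 = 9.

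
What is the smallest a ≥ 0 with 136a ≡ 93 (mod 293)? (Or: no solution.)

gcd(293, 136) = 1.
1 divides 93, so solutions exist.
By Bézout, 136×(-28) + 293×(13) = 1.
So 136×(-28) ≡ 1 (mod 293); multiply by 93: a ≡ -2604 (mod 293).
Smallest nonnegative: a = -2604 mod 293 = 33.

33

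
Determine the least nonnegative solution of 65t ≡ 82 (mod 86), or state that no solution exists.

gcd(86, 65) = 1  (86 = 1·65 + 21, 65 = 3·21 + 2, 21 = 10·2 + 1, 2 = 2·1).
1 divides 82, so solutions exist.
Back-substituting, 65·(-41) + 86·(31) = 1.
So 65·(-41) ≡ 1 (mod 86); multiply by 82: t ≡ -3362 (mod 86).
Smallest nonnegative: t = -3362 mod 86 = 78.

78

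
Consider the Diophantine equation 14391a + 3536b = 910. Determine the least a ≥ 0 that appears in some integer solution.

gcd(14391, 3536) = 13  (14391 = 4·3536 + 247, 3536 = 14·247 + 78, 247 = 3·78 + 13, 78 = 6·13).
13 divides 910, so solutions exist.
Back-substituting, 14391·(43) + 3536·(-175) = 13.
Scale by 910/13 = 70: (a₀, b₀) = (3010, -12250).
General solution: a = 3010 + 272t, b = -12250 - 1107t for integer t.
a ≥ 0: smallest is 3010 mod 272 = 18 (at t = -11), with b = -73.

18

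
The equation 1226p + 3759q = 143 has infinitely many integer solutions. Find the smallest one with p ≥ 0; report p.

598

gcd(3759, 1226) = 1.
1 divides 143, so solutions exist.
By Bézout, 1226*(-1021) + 3759*(333) = 1.
Scale by 143/1 = 143: (p₀, q₀) = (-146003, 47619).
General solution: p = -146003 + 3759t, q = 47619 - 1226t for integer t.
p ≥ 0: smallest is -146003 mod 3759 = 598 (at t = 39), with q = -195.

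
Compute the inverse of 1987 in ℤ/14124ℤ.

gcd(14124, 1987):
  14124 = 7·1987 + 215
  1987 = 9·215 + 52
  215 = 4·52 + 7
  52 = 7·7 + 3
  7 = 2·3 + 1
  3 = 3·1
so gcd(14124, 1987) = 1.
Back-substitute for Bézout coefficients:
  1 = 7 - 2·3
  ... = 1987·(-4073) + 14124·(573)
So 1987·-4073 ≡ 1 (mod 14124), and -4073 mod 14124 = 10051.

10051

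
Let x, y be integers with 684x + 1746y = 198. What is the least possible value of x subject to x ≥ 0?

59

gcd(1746, 684):
  1746 = 2*684 + 378
  684 = 1*378 + 306
  378 = 1*306 + 72
  306 = 4*72 + 18
  72 = 4*18
so gcd(1746, 684) = 18.
18 divides 198, so solutions exist.
Back-substitute for Bézout coefficients:
  18 = 306 - 4*72
  ... = 684*(23) + 1746*(-9)
Scale by 198/18 = 11: (x₀, y₀) = (253, -99).
General solution: x = 253 + 97t, y = -99 - 38t for integer t.
x ≥ 0: smallest is 253 mod 97 = 59 (at t = -2), with y = -23.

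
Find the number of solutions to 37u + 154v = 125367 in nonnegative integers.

gcd(154, 37):
  154 = 4·37 + 6
  37 = 6·6 + 1
  6 = 6·1
so gcd(154, 37) = 1.
Back-substitute for Bézout coefficients:
  1 = 37 - 6·6
  ... = 37·(25) + 154·(-6)
Scale by 125367: one solution is (3134175, -752202). Reduce u mod 154: (121, 785).
General: u = 121 + 154t, v = 785 - 37t.
u ≥ 0 ⇒ t ≥ 0; v ≥ 0 ⇒ t ≤ 21. So t ∈ [0, 21]: 22 solutions.

22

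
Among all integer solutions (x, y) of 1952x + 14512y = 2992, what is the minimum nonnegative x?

232

gcd(14512, 1952) = 16  (14512 = 7*1952 + 848, 1952 = 2*848 + 256, 848 = 3*256 + 80, 256 = 3*80 + 16, 80 = 5*16).
16 divides 2992, so solutions exist.
Back-substituting, 1952*(171) + 14512*(-23) = 16.
Scale by 2992/16 = 187: (x₀, y₀) = (31977, -4301).
General solution: x = 31977 + 907t, y = -4301 - 122t for integer t.
x ≥ 0: smallest is 31977 mod 907 = 232 (at t = -35), with y = -31.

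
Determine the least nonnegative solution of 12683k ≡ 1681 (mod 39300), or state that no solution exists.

gcd(39300, 12683) = 1.
1 divides 1681, so solutions exist.
By Bézout, 12683×(-2953) + 39300×(953) = 1.
So 12683×(-2953) ≡ 1 (mod 39300); multiply by 1681: k ≡ -4963993 (mod 39300).
Smallest nonnegative: k = -4963993 mod 39300 = 27107.

27107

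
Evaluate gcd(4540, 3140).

20

gcd(4540, 3140):
  4540 = 1*3140 + 1400
  3140 = 2*1400 + 340
  1400 = 4*340 + 40
  340 = 8*40 + 20
  40 = 2*20
so gcd(4540, 3140) = 20.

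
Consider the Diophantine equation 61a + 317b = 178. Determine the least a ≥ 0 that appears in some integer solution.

gcd(317, 61):
  317 = 5×61 + 12
  61 = 5×12 + 1
  12 = 12×1
so gcd(317, 61) = 1.
1 divides 178, so solutions exist.
Back-substitute for Bézout coefficients:
  1 = 61 - 5×12
  ... = 61×(26) + 317×(-5)
Scale by 178/1 = 178: (a₀, b₀) = (4628, -890).
General solution: a = 4628 + 317t, b = -890 - 61t for integer t.
a ≥ 0: smallest is 4628 mod 317 = 190 (at t = -14), with b = -36.

190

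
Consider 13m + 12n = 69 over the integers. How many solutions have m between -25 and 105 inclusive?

gcd(13, 12) = 1.
By Bézout, 13×(1) + 12×(-1) = 1.
Particular solution: (9, -4).
General solution: m = 9 + 12t, n = -4 - 13t for integer t.
-25 ≤ 9 + 12t ≤ 105 gives t ∈ [-2, 8], which is 11 values.

11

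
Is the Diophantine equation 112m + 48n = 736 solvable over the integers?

gcd(112, 48):
  112 = 2·48 + 16
  48 = 3·16
so gcd(112, 48) = 16.
16 divides 736, so integer solutions exist.

yes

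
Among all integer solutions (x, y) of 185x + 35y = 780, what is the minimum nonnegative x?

gcd(185, 35):
  185 = 5×35 + 10
  35 = 3×10 + 5
  10 = 2×5
so gcd(185, 35) = 5.
5 divides 780, so solutions exist.
Back-substitute for Bézout coefficients:
  5 = 35 - 3×10
  ... = 185×(-3) + 35×(16)
Scale by 780/5 = 156: (x₀, y₀) = (-468, 2496).
General solution: x = -468 + 7t, y = 2496 - 37t for integer t.
x ≥ 0: smallest is -468 mod 7 = 1 (at t = 67), with y = 17.

1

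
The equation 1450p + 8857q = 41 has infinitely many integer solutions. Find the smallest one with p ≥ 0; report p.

3891

gcd(8857, 1450):
  8857 = 6×1450 + 157
  1450 = 9×157 + 37
  157 = 4×37 + 9
  37 = 4×9 + 1
  9 = 9×1
so gcd(8857, 1450) = 1.
1 divides 41, so solutions exist.
Back-substitute for Bézout coefficients:
  1 = 37 - 4×9
  ... = 1450×(959) + 8857×(-157)
Scale by 41/1 = 41: (p₀, q₀) = (39319, -6437).
General solution: p = 39319 + 8857t, q = -6437 - 1450t for integer t.
p ≥ 0: smallest is 39319 mod 8857 = 3891 (at t = -4), with q = -637.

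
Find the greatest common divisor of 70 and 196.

14

gcd(196, 70):
  196 = 2*70 + 56
  70 = 1*56 + 14
  56 = 4*14
so gcd(196, 70) = 14.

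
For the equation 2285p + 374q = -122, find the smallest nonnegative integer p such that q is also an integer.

gcd(2285, 374) = 1  (2285 = 6*374 + 41, 374 = 9*41 + 5, 41 = 8*5 + 1, 5 = 5*1).
1 divides -122, so solutions exist.
Back-substituting, 2285*(73) + 374*(-446) = 1.
Scale by -122/1 = -122: (p₀, q₀) = (-8906, 54412).
General solution: p = -8906 + 374t, q = 54412 - 2285t for integer t.
p ≥ 0: smallest is -8906 mod 374 = 70 (at t = 24), with q = -428.

70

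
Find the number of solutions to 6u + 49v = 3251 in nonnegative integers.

11

gcd(49, 6) = 1.
By Bézout, 6·(-8) + 49·(1) = 1.
One solution: (11, 65).
General: u = 11 + 49t, v = 65 - 6t.
u ≥ 0 ⇒ t ≥ 0; v ≥ 0 ⇒ t ≤ 10. So t ∈ [0, 10]: 11 solutions.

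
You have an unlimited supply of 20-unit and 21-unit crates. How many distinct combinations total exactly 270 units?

Need nonnegative integers with 20j + 21k = 270.
gcd(20, 21) = 1, and 20·(-1) + 21·(1) = 1.
So (j₀, k₀) = (-270, 270); general j = -270 + 21t, k = 270 - 20t.
j ≥ 0 ⇒ t ≥ 13; k ≥ 0 ⇒ t ≤ 13. That's 1 value of t.

1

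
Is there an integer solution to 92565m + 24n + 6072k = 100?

gcd(92565, 24) = 3  (92565 = 3856×24 + 21, 24 = 1×21 + 3, 21 = 7×3).
gcd(3, 6072) = 3.
3 does not divide 100 (remainder 1), so no integer solutions.

no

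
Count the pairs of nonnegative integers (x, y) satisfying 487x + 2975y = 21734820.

15

gcd(2975, 487):
  2975 = 6×487 + 53
  487 = 9×53 + 10
  53 = 5×10 + 3
  10 = 3×3 + 1
  3 = 3×1
so gcd(2975, 487) = 1.
Back-substitute for Bézout coefficients:
  1 = 10 - 3×3
  ... = 487×(898) + 2975×(-147)
Scale by 21734820: one solution is (19517868360, -3195018540). Reduce x mod 2975: (60, 7296).
General: x = 60 + 2975t, y = 7296 - 487t.
x ≥ 0 ⇒ t ≥ 0; y ≥ 0 ⇒ t ≤ 14. So t ∈ [0, 14]: 15 solutions.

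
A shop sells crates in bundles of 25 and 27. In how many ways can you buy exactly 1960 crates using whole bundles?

Need nonnegative integers with 25j + 27k = 1960.
gcd(25, 27) = 1, and 25·(13) + 27·(-12) = 1.
So (j₀, k₀) = (25480, -23520); general j = 25480 + 27t, k = -23520 - 25t.
j ≥ 0 ⇒ t ≥ -943; k ≥ 0 ⇒ t ≤ -941. That's 3 values of t.

3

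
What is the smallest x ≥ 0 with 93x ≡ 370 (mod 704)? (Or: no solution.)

602

gcd(704, 93) = 1.
1 divides 370, so solutions exist.
By Bézout, 93×(53) + 704×(-7) = 1.
So 93×(53) ≡ 1 (mod 704); multiply by 370: x ≡ 19610 (mod 704).
Smallest nonnegative: x = 19610 mod 704 = 602.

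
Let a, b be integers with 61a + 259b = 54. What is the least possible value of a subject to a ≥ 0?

141

gcd(259, 61):
  259 = 4·61 + 15
  61 = 4·15 + 1
  15 = 15·1
so gcd(259, 61) = 1.
1 divides 54, so solutions exist.
Back-substitute for Bézout coefficients:
  1 = 61 - 4·15
  ... = 61·(17) + 259·(-4)
Scale by 54/1 = 54: (a₀, b₀) = (918, -216).
General solution: a = 918 + 259t, b = -216 - 61t for integer t.
a ≥ 0: smallest is 918 mod 259 = 141 (at t = -3), with b = -33.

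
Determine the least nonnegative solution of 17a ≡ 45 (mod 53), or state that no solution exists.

12

gcd(53, 17):
  53 = 3·17 + 2
  17 = 8·2 + 1
  2 = 2·1
so gcd(53, 17) = 1.
1 divides 45, so solutions exist.
Back-substitute for Bézout coefficients:
  1 = 17 - 8·2
  ... = 17·(25) + 53·(-8)
So 17·(25) ≡ 1 (mod 53); multiply by 45: a ≡ 1125 (mod 53).
Smallest nonnegative: a = 1125 mod 53 = 12.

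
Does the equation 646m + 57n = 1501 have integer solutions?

yes

gcd(646, 57) = 19.
19 divides 1501, so integer solutions exist.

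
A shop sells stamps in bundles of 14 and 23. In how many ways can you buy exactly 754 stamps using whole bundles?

2

Need nonnegative integers with 14j + 23k = 754.
gcd(14, 23) = 1, and 14·(5) + 23·(-3) = 1.
So (j₀, k₀) = (3770, -2262); general j = 3770 + 23t, k = -2262 - 14t.
j ≥ 0 ⇒ t ≥ -163; k ≥ 0 ⇒ t ≤ -162. That's 2 values of t.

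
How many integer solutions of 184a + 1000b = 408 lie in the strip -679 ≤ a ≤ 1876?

20

gcd(1000, 184) = 8.
By Bézout, 184·(-38) + 1000·(7) = 8.
Particular solution: (62, -11).
General solution: a = 62 + 125t, b = -11 - 23t for integer t.
-679 ≤ 62 + 125t ≤ 1876 gives t ∈ [-5, 14], which is 20 values.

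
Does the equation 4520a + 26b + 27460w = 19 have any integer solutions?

no

gcd(4520, 26) = 2  (4520 = 173·26 + 22, 26 = 1·22 + 4, 22 = 5·4 + 2, 4 = 2·2).
gcd(2, 27460) = 2.
2 does not divide 19 (remainder 1), so no integer solutions.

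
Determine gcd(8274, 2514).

6

gcd(8274, 2514) = 6  (8274 = 3×2514 + 732, 2514 = 3×732 + 318, 732 = 2×318 + 96, 318 = 3×96 + 30, 96 = 3×30 + 6, 30 = 5×6).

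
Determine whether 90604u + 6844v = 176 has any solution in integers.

yes

gcd(90604, 6844):
  90604 = 13×6844 + 1632
  6844 = 4×1632 + 316
  1632 = 5×316 + 52
  316 = 6×52 + 4
  52 = 13×4
so gcd(90604, 6844) = 4.
4 divides 176, so integer solutions exist.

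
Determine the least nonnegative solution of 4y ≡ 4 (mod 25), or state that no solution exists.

1

gcd(25, 4) = 1.
1 divides 4, so solutions exist.
By Bézout, 4×(-6) + 25×(1) = 1.
So 4×(-6) ≡ 1 (mod 25); multiply by 4: y ≡ -24 (mod 25).
Smallest nonnegative: y = -24 mod 25 = 1.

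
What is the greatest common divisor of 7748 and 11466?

gcd(11466, 7748) = 26  (11466 = 1*7748 + 3718, 7748 = 2*3718 + 312, 3718 = 11*312 + 286, 312 = 1*286 + 26, 286 = 11*26).

26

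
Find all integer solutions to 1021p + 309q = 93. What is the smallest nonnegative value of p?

gcd(1021, 309):
  1021 = 3·309 + 94
  309 = 3·94 + 27
  94 = 3·27 + 13
  27 = 2·13 + 1
  13 = 13·1
so gcd(1021, 309) = 1.
1 divides 93, so solutions exist.
Back-substitute for Bézout coefficients:
  1 = 27 - 2·13
  ... = 1021·(-23) + 309·(76)
Scale by 93/1 = 93: (p₀, q₀) = (-2139, 7068).
General solution: p = -2139 + 309t, q = 7068 - 1021t for integer t.
p ≥ 0: smallest is -2139 mod 309 = 24 (at t = 7), with q = -79.

24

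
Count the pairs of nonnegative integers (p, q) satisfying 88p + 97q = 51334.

gcd(97, 88) = 1  (97 = 1*88 + 9, 88 = 9*9 + 7, 9 = 1*7 + 2, 7 = 3*2 + 1, 2 = 2*1).
Back-substituting, 88*(43) + 97*(-39) = 1.
Scale by 51334: one solution is (2207362, -2002026). Reduce p mod 97: (30, 502).
General: p = 30 + 97t, q = 502 - 88t.
p ≥ 0 ⇒ t ≥ 0; q ≥ 0 ⇒ t ≤ 5. So t ∈ [0, 5]: 6 solutions.

6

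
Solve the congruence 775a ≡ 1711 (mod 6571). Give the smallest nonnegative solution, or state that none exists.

gcd(6571, 775) = 1  (6571 = 8*775 + 371, 775 = 2*371 + 33, 371 = 11*33 + 8, 33 = 4*8 + 1, 8 = 8*1).
1 divides 1711, so solutions exist.
Back-substituting, 775*(797) + 6571*(-94) = 1.
So 775*(797) ≡ 1 (mod 6571); multiply by 1711: a ≡ 1363667 (mod 6571).
Smallest nonnegative: a = 1363667 mod 6571 = 3470.

3470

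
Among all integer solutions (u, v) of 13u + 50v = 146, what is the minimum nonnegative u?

42

gcd(50, 13) = 1  (50 = 3·13 + 11, 13 = 1·11 + 2, 11 = 5·2 + 1, 2 = 2·1).
1 divides 146, so solutions exist.
Back-substituting, 13·(-23) + 50·(6) = 1.
Scale by 146/1 = 146: (u₀, v₀) = (-3358, 876).
General solution: u = -3358 + 50t, v = 876 - 13t for integer t.
u ≥ 0: smallest is -3358 mod 50 = 42 (at t = 68), with v = -8.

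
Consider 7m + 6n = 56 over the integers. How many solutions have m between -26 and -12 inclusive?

gcd(7, 6):
  7 = 1×6 + 1
  6 = 6×1
so gcd(7, 6) = 1.
Back-substitute for Bézout coefficients:
  1 = 7 - 1×6
  ... = 7×(1) + 6×(-1)
Scale by 56: particular solution (56, -56); reduce m mod 6: (2, 7).
General solution: m = 2 + 6t, n = 7 - 7t for integer t.
-26 ≤ 2 + 6t ≤ -12 gives t ∈ [-4, -3], which is 2 values.

2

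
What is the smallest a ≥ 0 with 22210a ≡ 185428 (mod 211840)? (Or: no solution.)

no solution

gcd(211840, 22210):
  211840 = 9*22210 + 11950
  22210 = 1*11950 + 10260
  11950 = 1*10260 + 1690
  10260 = 6*1690 + 120
  1690 = 14*120 + 10
  120 = 12*10
so gcd(211840, 22210) = 10.
10 does not divide 185428, so the congruence has no solution.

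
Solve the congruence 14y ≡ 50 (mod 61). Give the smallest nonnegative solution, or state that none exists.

21

gcd(61, 14):
  61 = 4*14 + 5
  14 = 2*5 + 4
  5 = 1*4 + 1
  4 = 4*1
so gcd(61, 14) = 1.
1 divides 50, so solutions exist.
Back-substitute for Bézout coefficients:
  1 = 5 - 1*4
  ... = 14*(-13) + 61*(3)
So 14*(-13) ≡ 1 (mod 61); multiply by 50: y ≡ -650 (mod 61).
Smallest nonnegative: y = -650 mod 61 = 21.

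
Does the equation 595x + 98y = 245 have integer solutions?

gcd(595, 98):
  595 = 6*98 + 7
  98 = 14*7
so gcd(595, 98) = 7.
7 divides 245, so integer solutions exist.

yes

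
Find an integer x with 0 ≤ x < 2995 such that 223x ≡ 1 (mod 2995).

967

gcd(2995, 223) = 1  (2995 = 13·223 + 96, 223 = 2·96 + 31, 96 = 3·31 + 3, 31 = 10·3 + 1, 3 = 3·1).
Back-substituting, 223·(967) + 2995·(-72) = 1.
So 223·967 ≡ 1 (mod 2995), and 967 mod 2995 = 967.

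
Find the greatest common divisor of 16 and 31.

gcd(31, 16):
  31 = 1×16 + 15
  16 = 1×15 + 1
  15 = 15×1
so gcd(31, 16) = 1.

1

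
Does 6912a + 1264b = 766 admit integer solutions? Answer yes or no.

no

gcd(6912, 1264) = 16  (6912 = 5·1264 + 592, 1264 = 2·592 + 80, 592 = 7·80 + 32, 80 = 2·32 + 16, 32 = 2·16).
16 does not divide 766 (remainder 14), so no integer solutions.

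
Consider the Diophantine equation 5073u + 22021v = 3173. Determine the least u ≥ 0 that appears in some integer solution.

gcd(22021, 5073):
  22021 = 4×5073 + 1729
  5073 = 2×1729 + 1615
  1729 = 1×1615 + 114
  1615 = 14×114 + 19
  114 = 6×19
so gcd(22021, 5073) = 19.
19 divides 3173, so solutions exist.
Back-substitute for Bézout coefficients:
  19 = 1615 - 14×114
  ... = 5073×(191) + 22021×(-44)
Scale by 3173/19 = 167: (u₀, v₀) = (31897, -7348).
General solution: u = 31897 + 1159t, v = -7348 - 267t for integer t.
u ≥ 0: smallest is 31897 mod 1159 = 604 (at t = -27), with v = -139.

604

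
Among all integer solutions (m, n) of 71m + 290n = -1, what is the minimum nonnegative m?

gcd(290, 71) = 1  (290 = 4·71 + 6, 71 = 11·6 + 5, 6 = 1·5 + 1, 5 = 5·1).
1 divides -1, so solutions exist.
Back-substituting, 71·(-49) + 290·(12) = 1.
Scale by -1/1 = -1: (m₀, n₀) = (49, -12).
General solution: m = 49 + 290t, n = -12 - 71t for integer t.
m ≥ 0: smallest is 49 mod 290 = 49 (at t = 0), with n = -12.

49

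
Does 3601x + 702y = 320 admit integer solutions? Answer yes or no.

gcd(3601, 702) = 13.
13 does not divide 320 (remainder 8), so no integer solutions.

no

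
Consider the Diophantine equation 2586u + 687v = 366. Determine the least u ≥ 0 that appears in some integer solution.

108

gcd(2586, 687) = 3.
3 divides 366, so solutions exist.
By Bézout, 2586×(106) + 687×(-399) = 3.
Scale by 366/3 = 122: (u₀, v₀) = (12932, -48678).
General solution: u = 12932 + 229t, v = -48678 - 862t for integer t.
u ≥ 0: smallest is 12932 mod 229 = 108 (at t = -56), with v = -406.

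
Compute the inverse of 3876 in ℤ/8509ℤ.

6452

gcd(8509, 3876) = 1  (8509 = 2·3876 + 757, 3876 = 5·757 + 91, 757 = 8·91 + 29, 91 = 3·29 + 4, 29 = 7·4 + 1, 4 = 4·1).
Back-substituting, 3876·(-2057) + 8509·(937) = 1.
So 3876·-2057 ≡ 1 (mod 8509), and -2057 mod 8509 = 6452.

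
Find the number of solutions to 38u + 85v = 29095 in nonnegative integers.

gcd(85, 38):
  85 = 2·38 + 9
  38 = 4·9 + 2
  9 = 4·2 + 1
  2 = 2·1
so gcd(85, 38) = 1.
Back-substitute for Bézout coefficients:
  1 = 9 - 4·2
  ... = 38·(-38) + 85·(17)
Scale by 29095: one solution is (-1105610, 494615). Reduce u mod 85: (70, 311).
General: u = 70 + 85t, v = 311 - 38t.
u ≥ 0 ⇒ t ≥ 0; v ≥ 0 ⇒ t ≤ 8. So t ∈ [0, 8]: 9 solutions.

9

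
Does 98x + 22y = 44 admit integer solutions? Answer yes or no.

gcd(98, 22) = 2  (98 = 4×22 + 10, 22 = 2×10 + 2, 10 = 5×2).
2 divides 44, so integer solutions exist.

yes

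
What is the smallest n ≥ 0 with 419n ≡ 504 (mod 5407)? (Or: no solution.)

3408

gcd(5407, 419) = 1  (5407 = 12·419 + 379, 419 = 1·379 + 40, 379 = 9·40 + 19, 40 = 2·19 + 2, 19 = 9·2 + 1, 2 = 2·1).
1 divides 504, so solutions exist.
Back-substituting, 419·(-2568) + 5407·(199) = 1.
So 419·(-2568) ≡ 1 (mod 5407); multiply by 504: n ≡ -1294272 (mod 5407).
Smallest nonnegative: n = -1294272 mod 5407 = 3408.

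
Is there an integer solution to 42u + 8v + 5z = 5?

gcd(42, 8) = 2.
gcd(2, 5) = 1.
1 divides 5, so integer solutions exist.

yes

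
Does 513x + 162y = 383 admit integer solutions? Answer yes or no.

gcd(513, 162) = 27  (513 = 3*162 + 27, 162 = 6*27).
27 does not divide 383 (remainder 5), so no integer solutions.

no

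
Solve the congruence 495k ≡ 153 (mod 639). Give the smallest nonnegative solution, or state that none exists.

30

gcd(639, 495) = 9.
9 divides 153, so solutions exist.
By Bézout, 495·(31) + 639·(-24) = 9.
So 495·(31) ≡ 9 (mod 639); multiply by 17: k ≡ 527 (mod 71).
Smallest nonnegative: k = 527 mod 71 = 30.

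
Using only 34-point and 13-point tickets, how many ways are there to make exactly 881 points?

2

Need nonnegative integers with 34j + 13k = 881.
gcd(34, 13) = 1, and 34·(5) + 13·(-13) = 1.
So (j₀, k₀) = (4405, -11453); general j = 4405 + 13t, k = -11453 - 34t.
j ≥ 0 ⇒ t ≥ -338; k ≥ 0 ⇒ t ≤ -337. That's 2 values of t.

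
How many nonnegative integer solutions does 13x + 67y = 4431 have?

gcd(67, 13) = 1  (67 = 5×13 + 2, 13 = 6×2 + 1, 2 = 2×1).
Back-substituting, 13×(31) + 67×(-6) = 1.
Scale by 4431: one solution is (137361, -26586). Reduce x mod 67: (11, 64).
General: x = 11 + 67t, y = 64 - 13t.
x ≥ 0 ⇒ t ≥ 0; y ≥ 0 ⇒ t ≤ 4. So t ∈ [0, 4]: 5 solutions.

5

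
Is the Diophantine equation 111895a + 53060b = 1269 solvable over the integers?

gcd(111895, 53060) = 35  (111895 = 2*53060 + 5775, 53060 = 9*5775 + 1085, 5775 = 5*1085 + 350, 1085 = 3*350 + 35, 350 = 10*35).
35 does not divide 1269 (remainder 9), so no integer solutions.

no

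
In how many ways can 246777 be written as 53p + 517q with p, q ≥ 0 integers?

gcd(517, 53) = 1  (517 = 9*53 + 40, 53 = 1*40 + 13, 40 = 3*13 + 1, 13 = 13*1).
Back-substituting, 53*(-39) + 517*(4) = 1.
Scale by 246777: one solution is (-9624303, 987108). Reduce p mod 517: (169, 460).
General: p = 169 + 517t, q = 460 - 53t.
p ≥ 0 ⇒ t ≥ 0; q ≥ 0 ⇒ t ≤ 8. So t ∈ [0, 8]: 9 solutions.

9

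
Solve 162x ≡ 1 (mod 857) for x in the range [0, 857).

gcd(857, 162) = 1.
By Bézout, 162·(164) + 857·(-31) = 1.
So 162·164 ≡ 1 (mod 857), and 164 mod 857 = 164.

164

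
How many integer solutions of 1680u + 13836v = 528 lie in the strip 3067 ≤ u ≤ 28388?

gcd(13836, 1680) = 12.
By Bézout, 1680·(-140) + 13836·(17) = 12.
Particular solution: (758, -92).
General solution: u = 758 + 1153t, v = -92 - 140t for integer t.
3067 ≤ 758 + 1153t ≤ 28388 gives t ∈ [3, 23], which is 21 values.

21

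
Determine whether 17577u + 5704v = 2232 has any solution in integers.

gcd(17577, 5704) = 31  (17577 = 3·5704 + 465, 5704 = 12·465 + 124, 465 = 3·124 + 93, 124 = 1·93 + 31, 93 = 3·31).
31 divides 2232, so integer solutions exist.

yes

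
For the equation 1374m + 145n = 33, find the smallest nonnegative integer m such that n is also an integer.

32

gcd(1374, 145):
  1374 = 9×145 + 69
  145 = 2×69 + 7
  69 = 9×7 + 6
  7 = 1×6 + 1
  6 = 6×1
so gcd(1374, 145) = 1.
1 divides 33, so solutions exist.
Back-substitute for Bézout coefficients:
  1 = 7 - 1×6
  ... = 1374×(-21) + 145×(199)
Scale by 33/1 = 33: (m₀, n₀) = (-693, 6567).
General solution: m = -693 + 145t, n = 6567 - 1374t for integer t.
m ≥ 0: smallest is -693 mod 145 = 32 (at t = 5), with n = -303.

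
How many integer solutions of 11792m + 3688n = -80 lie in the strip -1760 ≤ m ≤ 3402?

12

gcd(11792, 3688):
  11792 = 3×3688 + 728
  3688 = 5×728 + 48
  728 = 15×48 + 8
  48 = 6×8
so gcd(11792, 3688) = 8.
Back-substitute for Bézout coefficients:
  8 = 728 - 15×48
  ... = 11792×(76) + 3688×(-243)
Scale by -10: particular solution (-760, 2430); reduce m mod 461: (162, -518).
General solution: m = 162 + 461t, n = -518 - 1474t for integer t.
-1760 ≤ 162 + 461t ≤ 3402 gives t ∈ [-4, 7], which is 12 values.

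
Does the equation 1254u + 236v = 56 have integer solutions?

yes

gcd(1254, 236) = 2  (1254 = 5×236 + 74, 236 = 3×74 + 14, 74 = 5×14 + 4, 14 = 3×4 + 2, 4 = 2×2).
2 divides 56, so integer solutions exist.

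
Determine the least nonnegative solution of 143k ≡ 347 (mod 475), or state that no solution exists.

29

gcd(475, 143) = 1.
1 divides 347, so solutions exist.
By Bézout, 143*(-93) + 475*(28) = 1.
So 143*(-93) ≡ 1 (mod 475); multiply by 347: k ≡ -32271 (mod 475).
Smallest nonnegative: k = -32271 mod 475 = 29.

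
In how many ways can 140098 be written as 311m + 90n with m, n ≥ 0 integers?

5

gcd(311, 90):
  311 = 3·90 + 41
  90 = 2·41 + 8
  41 = 5·8 + 1
  8 = 8·1
so gcd(311, 90) = 1.
Back-substitute for Bézout coefficients:
  1 = 41 - 5·8
  ... = 311·(11) + 90·(-38)
Scale by 140098: one solution is (1541078, -5323724). Reduce m mod 90: (8, 1529).
General: m = 8 + 90t, n = 1529 - 311t.
m ≥ 0 ⇒ t ≥ 0; n ≥ 0 ⇒ t ≤ 4. So t ∈ [0, 4]: 5 solutions.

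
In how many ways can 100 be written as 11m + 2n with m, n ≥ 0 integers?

gcd(11, 2):
  11 = 5×2 + 1
  2 = 2×1
so gcd(11, 2) = 1.
Back-substitute for Bézout coefficients:
  1 = 11 - 5×2
  ... = 11×(1) + 2×(-5)
Scale by 100: one solution is (100, -500). Reduce m mod 2: (0, 50).
General: m = 0 + 2t, n = 50 - 11t.
m ≥ 0 ⇒ t ≥ 0; n ≥ 0 ⇒ t ≤ 4. So t ∈ [0, 4]: 5 solutions.

5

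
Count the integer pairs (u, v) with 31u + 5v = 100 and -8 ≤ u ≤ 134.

28

gcd(31, 5) = 1.
By Bézout, 31·(1) + 5·(-6) = 1.
Particular solution: (0, 20).
General solution: u = 0 + 5t, v = 20 - 31t for integer t.
-8 ≤ 0 + 5t ≤ 134 gives t ∈ [-1, 26], which is 28 values.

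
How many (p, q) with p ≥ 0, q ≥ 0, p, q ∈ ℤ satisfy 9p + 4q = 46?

1

gcd(9, 4) = 1.
By Bézout, 9·(1) + 4·(-2) = 1.
One solution: (2, 7).
General: p = 2 + 4t, q = 7 - 9t.
p ≥ 0 ⇒ t ≥ 0; q ≥ 0 ⇒ t ≤ 0. So t ∈ [0, 0]: 1 solution.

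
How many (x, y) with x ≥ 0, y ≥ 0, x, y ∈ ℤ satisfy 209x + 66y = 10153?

8

gcd(209, 66) = 11  (209 = 3·66 + 11, 66 = 6·11).
Back-substituting, 209·(1) + 66·(-3) = 11.
Scale by 923: one solution is (923, -2769). Reduce x mod 6: (5, 138).
General: x = 5 + 6t, y = 138 - 19t.
x ≥ 0 ⇒ t ≥ 0; y ≥ 0 ⇒ t ≤ 7. So t ∈ [0, 7]: 8 solutions.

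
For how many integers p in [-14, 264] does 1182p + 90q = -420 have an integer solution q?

18

gcd(1182, 90) = 6  (1182 = 13*90 + 12, 90 = 7*12 + 6, 12 = 2*6).
Back-substituting, 1182*(-7) + 90*(92) = 6.
Scale by -70: particular solution (490, -6440); reduce p mod 15: (10, -136).
General solution: p = 10 + 15t, q = -136 - 197t for integer t.
-14 ≤ 10 + 15t ≤ 264 gives t ∈ [-1, 16], which is 18 values.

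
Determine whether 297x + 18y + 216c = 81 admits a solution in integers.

gcd(297, 18):
  297 = 16*18 + 9
  18 = 2*9
so gcd(297, 18) = 9.
gcd(9, 216) = 9.
9 divides 81, so integer solutions exist.

yes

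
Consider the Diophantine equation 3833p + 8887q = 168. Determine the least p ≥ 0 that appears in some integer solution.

1157

gcd(8887, 3833) = 1.
1 divides 168, so solutions exist.
By Bézout, 3833×(-575) + 8887×(248) = 1.
Scale by 168/1 = 168: (p₀, q₀) = (-96600, 41664).
General solution: p = -96600 + 8887t, q = 41664 - 3833t for integer t.
p ≥ 0: smallest is -96600 mod 8887 = 1157 (at t = 11), with q = -499.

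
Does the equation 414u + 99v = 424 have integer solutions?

gcd(414, 99) = 9.
9 does not divide 424 (remainder 1), so no integer solutions.

no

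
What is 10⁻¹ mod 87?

61

gcd(87, 10) = 1  (87 = 8·10 + 7, 10 = 1·7 + 3, 7 = 2·3 + 1, 3 = 3·1).
Back-substituting, 10·(-26) + 87·(3) = 1.
So 10·-26 ≡ 1 (mod 87), and -26 mod 87 = 61.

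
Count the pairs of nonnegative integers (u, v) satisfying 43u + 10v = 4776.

gcd(43, 10) = 1  (43 = 4·10 + 3, 10 = 3·3 + 1, 3 = 3·1).
Back-substituting, 43·(-3) + 10·(13) = 1.
Scale by 4776: one solution is (-14328, 62088). Reduce u mod 10: (2, 469).
General: u = 2 + 10t, v = 469 - 43t.
u ≥ 0 ⇒ t ≥ 0; v ≥ 0 ⇒ t ≤ 10. So t ∈ [0, 10]: 11 solutions.

11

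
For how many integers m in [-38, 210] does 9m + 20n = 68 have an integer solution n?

gcd(20, 9) = 1.
By Bézout, 9*(9) + 20*(-4) = 1.
Particular solution: (12, -2).
General solution: m = 12 + 20t, n = -2 - 9t for integer t.
-38 ≤ 12 + 20t ≤ 210 gives t ∈ [-2, 9], which is 12 values.

12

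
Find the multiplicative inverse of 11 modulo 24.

11

gcd(24, 11):
  24 = 2×11 + 2
  11 = 5×2 + 1
  2 = 2×1
so gcd(24, 11) = 1.
Back-substitute for Bézout coefficients:
  1 = 11 - 5×2
  ... = 11×(11) + 24×(-5)
So 11×11 ≡ 1 (mod 24), and 11 mod 24 = 11.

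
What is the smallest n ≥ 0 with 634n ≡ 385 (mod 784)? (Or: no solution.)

gcd(784, 634):
  784 = 1·634 + 150
  634 = 4·150 + 34
  150 = 4·34 + 14
  34 = 2·14 + 6
  14 = 2·6 + 2
  6 = 3·2
so gcd(784, 634) = 2.
2 does not divide 385, so the congruence has no solution.

no solution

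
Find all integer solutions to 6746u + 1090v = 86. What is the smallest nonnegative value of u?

11

gcd(6746, 1090) = 2  (6746 = 6·1090 + 206, 1090 = 5·206 + 60, 206 = 3·60 + 26, 60 = 2·26 + 8, 26 = 3·8 + 2, 8 = 4·2).
2 divides 86, so solutions exist.
Back-substituting, 6746·(127) + 1090·(-786) = 2.
Scale by 86/2 = 43: (u₀, v₀) = (5461, -33798).
General solution: u = 5461 + 545t, v = -33798 - 3373t for integer t.
u ≥ 0: smallest is 5461 mod 545 = 11 (at t = -10), with v = -68.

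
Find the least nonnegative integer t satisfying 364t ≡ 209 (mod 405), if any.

gcd(405, 364):
  405 = 1×364 + 41
  364 = 8×41 + 36
  41 = 1×36 + 5
  36 = 7×5 + 1
  5 = 5×1
so gcd(405, 364) = 1.
1 divides 209, so solutions exist.
Back-substitute for Bézout coefficients:
  1 = 36 - 7×5
  ... = 364×(79) + 405×(-71)
So 364×(79) ≡ 1 (mod 405); multiply by 209: t ≡ 16511 (mod 405).
Smallest nonnegative: t = 16511 mod 405 = 311.

311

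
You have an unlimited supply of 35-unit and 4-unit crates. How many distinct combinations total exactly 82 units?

1

Need nonnegative integers with 35j + 4k = 82.
gcd(35, 4) = 1, and 35·(-1) + 4·(9) = 1.
So (j₀, k₀) = (-82, 738); general j = -82 + 4t, k = 738 - 35t.
j ≥ 0 ⇒ t ≥ 21; k ≥ 0 ⇒ t ≤ 21. That's 1 value of t.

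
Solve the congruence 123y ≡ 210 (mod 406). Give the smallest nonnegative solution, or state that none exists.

gcd(406, 123) = 1  (406 = 3·123 + 37, 123 = 3·37 + 12, 37 = 3·12 + 1, 12 = 12·1).
1 divides 210, so solutions exist.
Back-substituting, 123·(-33) + 406·(10) = 1.
So 123·(-33) ≡ 1 (mod 406); multiply by 210: y ≡ -6930 (mod 406).
Smallest nonnegative: y = -6930 mod 406 = 378.

378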